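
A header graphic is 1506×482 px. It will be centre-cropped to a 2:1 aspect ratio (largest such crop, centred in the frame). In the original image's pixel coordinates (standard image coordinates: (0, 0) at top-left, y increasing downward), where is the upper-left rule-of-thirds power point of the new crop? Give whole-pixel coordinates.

x = 592 px, y = 161 px

1506/482 > 2/1, so the 2:1 crop keeps the full height 482 and trims width to 482 × 2/1 = 964.00 px.
Left offset = (1506 − 964.00)/2 = 271.00 px; top offset = 0.
Upper-left is one-third across and one-third down within the crop:
x = 271.00 + 1 × 964.00/3 ≈ 592; y = 0.00 + 1 × 482.00/3 ≈ 161.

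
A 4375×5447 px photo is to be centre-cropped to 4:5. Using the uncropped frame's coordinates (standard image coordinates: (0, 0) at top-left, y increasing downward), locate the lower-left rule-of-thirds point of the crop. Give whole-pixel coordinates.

x = 1461 px, y = 3631 px

4375/5447 > 4/5, so the 4:5 crop keeps the full height 5447 and trims width to 5447 × 4/5 = 4357.60 px.
Left offset = (4375 − 4357.60)/2 = 8.70 px; top offset = 0.
Lower-left is one-third across and two-thirds down within the crop:
x = 8.70 + 1 × 4357.60/3 ≈ 1461; y = 0.00 + 2 × 5447.00/3 ≈ 3631.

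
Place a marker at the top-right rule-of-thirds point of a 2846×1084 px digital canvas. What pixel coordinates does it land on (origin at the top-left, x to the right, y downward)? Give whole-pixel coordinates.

x = 1897 px, y = 361 px

The top-right point sits two-thirds of the way across and one-third of the way down.
x = 2 × 2846/3 ≈ 1897; y = 1 × 1084/3 ≈ 361.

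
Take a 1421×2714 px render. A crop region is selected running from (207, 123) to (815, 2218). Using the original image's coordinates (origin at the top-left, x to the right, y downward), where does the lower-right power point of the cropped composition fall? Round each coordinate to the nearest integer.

x = 612 px, y = 1520 px

Crop width = 815 − 207 = 608 px; one third is 202.67 px.
Crop height = 2218 − 123 = 2095 px; one third is 698.33 px.
The lower-right point is two-thirds across and two-thirds down within the crop:
x = 207 + 2 × 202.67 ≈ 612; y = 123 + 2 × 698.33 ≈ 1520.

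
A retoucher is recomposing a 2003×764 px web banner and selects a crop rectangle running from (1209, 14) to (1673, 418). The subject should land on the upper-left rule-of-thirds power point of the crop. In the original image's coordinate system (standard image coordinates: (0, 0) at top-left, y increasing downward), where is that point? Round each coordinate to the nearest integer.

(1364, 149)

Crop width = 1673 − 1209 = 464 px; one third is 154.67 px.
Crop height = 418 − 14 = 404 px; one third is 134.67 px.
The upper-left point is one-third across and one-third down within the crop:
x = 1209 + 1 × 154.67 ≈ 1364; y = 14 + 1 × 134.67 ≈ 149.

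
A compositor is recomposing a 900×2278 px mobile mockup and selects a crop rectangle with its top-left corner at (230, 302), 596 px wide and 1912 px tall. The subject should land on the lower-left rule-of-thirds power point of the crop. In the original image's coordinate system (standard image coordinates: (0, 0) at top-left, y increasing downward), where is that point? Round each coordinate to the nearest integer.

x = 429 px, y = 1577 px

One third of the crop width 596 is 198.67 px.
One third of the crop height 1912 is 637.33 px.
The lower-left point is one-third across and two-thirds down within the crop:
x = 230 + 1 × 198.67 ≈ 429; y = 302 + 2 × 637.33 ≈ 1577.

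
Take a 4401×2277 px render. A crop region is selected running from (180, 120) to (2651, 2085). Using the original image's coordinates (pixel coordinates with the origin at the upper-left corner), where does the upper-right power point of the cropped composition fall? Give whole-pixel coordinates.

Crop width = 2651 − 180 = 2471 px; one third is 823.67 px.
Crop height = 2085 − 120 = 1965 px; one third is 655.00 px.
The upper-right point is two-thirds across and one-third down within the crop:
x = 180 + 2 × 823.67 ≈ 1827; y = 120 + 1 × 655.00 ≈ 775.

x = 1827 px, y = 775 px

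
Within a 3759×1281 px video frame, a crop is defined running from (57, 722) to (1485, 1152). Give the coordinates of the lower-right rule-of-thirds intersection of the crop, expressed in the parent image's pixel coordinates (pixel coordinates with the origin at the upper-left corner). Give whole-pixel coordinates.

Crop width = 1485 − 57 = 1428 px; one third is 476.00 px.
Crop height = 1152 − 722 = 430 px; one third is 143.33 px.
The lower-right point is two-thirds across and two-thirds down within the crop:
x = 57 + 2 × 476.00 ≈ 1009; y = 722 + 2 × 143.33 ≈ 1009.

x = 1009 px, y = 1009 px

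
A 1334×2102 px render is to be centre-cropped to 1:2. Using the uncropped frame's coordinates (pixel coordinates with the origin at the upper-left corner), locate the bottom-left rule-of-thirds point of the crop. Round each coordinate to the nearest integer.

x = 492 px, y = 1401 px

1334/2102 > 1/2, so the 1:2 crop keeps the full height 2102 and trims width to 2102 × 1/2 = 1051.00 px.
Left offset = (1334 − 1051.00)/2 = 141.50 px; top offset = 0.
Bottom-left is one-third across and two-thirds down within the crop:
x = 141.50 + 1 × 1051.00/3 ≈ 492; y = 0.00 + 2 × 2102.00/3 ≈ 1401.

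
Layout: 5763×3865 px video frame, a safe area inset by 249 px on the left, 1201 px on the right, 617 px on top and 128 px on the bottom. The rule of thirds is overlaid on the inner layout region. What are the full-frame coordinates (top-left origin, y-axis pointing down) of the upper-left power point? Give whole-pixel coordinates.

Content width = 5763 − 249 − 1201 = 4313 px; content height = 3865 − 617 − 128 = 3120 px.
Upper-left is one-third across and one-third down within the inner layout region.
x = 249 + 1 × 4313/3 = 249 + 1437.67 ≈ 1687
y = 617 + 1 × 3120/3 = 617 + 1040.00 ≈ 1657

(1687, 1657)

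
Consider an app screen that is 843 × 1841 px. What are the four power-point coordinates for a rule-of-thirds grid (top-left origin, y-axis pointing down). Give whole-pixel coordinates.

(281, 614), (562, 614), (281, 1227), (562, 1227)

One third of 843 is 281; one third of 1841 is 613.67.
Vertical third lines at x = 281 and x = 562; horizontal third lines at y = 614 and y = 1227.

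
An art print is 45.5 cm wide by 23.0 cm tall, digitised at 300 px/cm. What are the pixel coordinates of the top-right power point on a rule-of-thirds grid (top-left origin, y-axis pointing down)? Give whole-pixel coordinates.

In pixels the canvas is 45.5 × 300 = 13650 wide and 23.0 × 300 = 6900 tall.
The top-right point is two-thirds across and one-third down:
x = 2 × 13650/3 ≈ 9100; y = 1 × 6900/3 ≈ 2300.

x = 9100 px, y = 2300 px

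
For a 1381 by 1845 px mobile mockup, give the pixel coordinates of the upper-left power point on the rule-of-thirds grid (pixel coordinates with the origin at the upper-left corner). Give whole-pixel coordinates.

x = 460 px, y = 615 px

The upper-left point sits one-third of the way across and one-third of the way down.
x = 1 × 1381/3 ≈ 460; y = 1 × 1845/3 ≈ 615.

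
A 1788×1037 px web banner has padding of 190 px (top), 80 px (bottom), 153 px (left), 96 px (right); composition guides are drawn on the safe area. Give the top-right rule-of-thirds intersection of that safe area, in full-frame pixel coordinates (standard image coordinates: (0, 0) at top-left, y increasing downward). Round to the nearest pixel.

x = 1179 px, y = 446 px

Content width = 1788 − 153 − 96 = 1539 px; content height = 1037 − 190 − 80 = 767 px.
Top-right is two-thirds across and one-third down within the safe area.
x = 153 + 2 × 1539/3 = 153 + 1026.00 ≈ 1179
y = 190 + 1 × 767/3 = 190 + 255.67 ≈ 446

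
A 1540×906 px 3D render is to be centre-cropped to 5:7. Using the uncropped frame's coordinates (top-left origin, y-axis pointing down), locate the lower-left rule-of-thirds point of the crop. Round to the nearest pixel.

1540/906 > 5/7, so the 5:7 crop keeps the full height 906 and trims width to 906 × 5/7 = 647.14 px.
Left offset = (1540 − 647.14)/2 = 446.43 px; top offset = 0.
Lower-left is one-third across and two-thirds down within the crop:
x = 446.43 + 1 × 647.14/3 ≈ 662; y = 0.00 + 2 × 906.00/3 ≈ 604.

x = 662 px, y = 604 px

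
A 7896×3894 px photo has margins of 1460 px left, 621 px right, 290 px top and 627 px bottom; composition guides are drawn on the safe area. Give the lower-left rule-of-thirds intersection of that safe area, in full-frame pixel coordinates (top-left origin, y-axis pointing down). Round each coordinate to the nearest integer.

Content width = 7896 − 1460 − 621 = 5815 px; content height = 3894 − 290 − 627 = 2977 px.
Lower-left is one-third across and two-thirds down within the safe area.
x = 1460 + 1 × 5815/3 = 1460 + 1938.33 ≈ 3398
y = 290 + 2 × 2977/3 = 290 + 1984.67 ≈ 2275

x = 3398 px, y = 2275 px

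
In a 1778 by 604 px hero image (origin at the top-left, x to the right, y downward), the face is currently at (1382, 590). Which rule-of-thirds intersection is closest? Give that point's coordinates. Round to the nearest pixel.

x = 1185 px, y = 403 px

Third lines: x ∈ {593, 1185}, y ∈ {201, 403}.
1382 is closer to x = 1185; 590 is closer to y = 403.
So the nearest intersection is the lower-right power point.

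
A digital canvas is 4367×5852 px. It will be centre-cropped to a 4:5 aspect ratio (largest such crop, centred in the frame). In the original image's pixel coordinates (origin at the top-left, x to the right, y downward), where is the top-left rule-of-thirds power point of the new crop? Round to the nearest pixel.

x = 1456 px, y = 2016 px

4367/5852 < 4/5, so the 4:5 crop keeps the full width 4367 and trims height to 4367 × 5/4 = 5458.75 px.
Top offset = (5852 − 5458.75)/2 = 196.62 px; left offset = 0.
Top-left is one-third across and one-third down within the crop:
x = 0.00 + 1 × 4367.00/3 ≈ 1456; y = 196.62 + 1 × 5458.75/3 ≈ 2016.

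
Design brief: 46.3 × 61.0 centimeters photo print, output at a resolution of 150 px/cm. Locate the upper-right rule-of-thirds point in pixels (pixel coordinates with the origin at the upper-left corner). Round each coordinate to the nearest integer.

In pixels the canvas is 46.3 × 150 = 6945 wide and 61.0 × 150 = 9150 tall.
The upper-right point is two-thirds across and one-third down:
x = 2 × 6945/3 ≈ 4630; y = 1 × 9150/3 ≈ 3050.

(4630, 3050)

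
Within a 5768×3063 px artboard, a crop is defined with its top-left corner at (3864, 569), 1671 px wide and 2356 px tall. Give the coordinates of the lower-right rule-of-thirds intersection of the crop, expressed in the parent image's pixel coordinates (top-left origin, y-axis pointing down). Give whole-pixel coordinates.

One third of the crop width 1671 is 557.00 px.
One third of the crop height 2356 is 785.33 px.
The lower-right point is two-thirds across and two-thirds down within the crop:
x = 3864 + 2 × 557.00 ≈ 4978; y = 569 + 2 × 785.33 ≈ 2140.

x = 4978 px, y = 2140 px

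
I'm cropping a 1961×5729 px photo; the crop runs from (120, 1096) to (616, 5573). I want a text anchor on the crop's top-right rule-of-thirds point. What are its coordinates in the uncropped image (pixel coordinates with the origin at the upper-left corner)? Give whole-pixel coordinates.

x = 451 px, y = 2588 px

Crop width = 616 − 120 = 496 px; one third is 165.33 px.
Crop height = 5573 − 1096 = 4477 px; one third is 1492.33 px.
The top-right point is two-thirds across and one-third down within the crop:
x = 120 + 2 × 165.33 ≈ 451; y = 1096 + 1 × 1492.33 ≈ 2588.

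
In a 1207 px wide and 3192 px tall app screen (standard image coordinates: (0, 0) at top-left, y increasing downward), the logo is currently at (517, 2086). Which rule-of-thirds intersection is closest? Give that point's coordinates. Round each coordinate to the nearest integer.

Third lines: x ∈ {402, 805}, y ∈ {1064, 2128}.
517 is closer to x = 402; 2086 is closer to y = 2128.
So the nearest intersection is the lower-left power point.

x = 402 px, y = 2128 px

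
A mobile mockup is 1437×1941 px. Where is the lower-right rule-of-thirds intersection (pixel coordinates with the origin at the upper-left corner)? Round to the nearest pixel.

(958, 1294)

The lower-right point sits two-thirds of the way across and two-thirds of the way down.
x = 2 × 1437/3 ≈ 958; y = 2 × 1941/3 ≈ 1294.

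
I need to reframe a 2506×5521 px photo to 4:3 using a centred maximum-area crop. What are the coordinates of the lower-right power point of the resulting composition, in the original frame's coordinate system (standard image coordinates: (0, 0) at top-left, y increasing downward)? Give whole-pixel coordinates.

(1671, 3074)

2506/5521 < 4/3, so the 4:3 crop keeps the full width 2506 and trims height to 2506 × 3/4 = 1879.50 px.
Top offset = (5521 − 1879.50)/2 = 1820.75 px; left offset = 0.
Lower-right is two-thirds across and two-thirds down within the crop:
x = 0.00 + 2 × 2506.00/3 ≈ 1671; y = 1820.75 + 2 × 1879.50/3 ≈ 3074.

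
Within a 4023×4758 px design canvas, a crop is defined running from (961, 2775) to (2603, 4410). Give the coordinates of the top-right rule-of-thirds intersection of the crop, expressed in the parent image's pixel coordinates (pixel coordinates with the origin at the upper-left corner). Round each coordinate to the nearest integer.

Crop width = 2603 − 961 = 1642 px; one third is 547.33 px.
Crop height = 4410 − 2775 = 1635 px; one third is 545.00 px.
The top-right point is two-thirds across and one-third down within the crop:
x = 961 + 2 × 547.33 ≈ 2056; y = 2775 + 1 × 545.00 ≈ 3320.

(2056, 3320)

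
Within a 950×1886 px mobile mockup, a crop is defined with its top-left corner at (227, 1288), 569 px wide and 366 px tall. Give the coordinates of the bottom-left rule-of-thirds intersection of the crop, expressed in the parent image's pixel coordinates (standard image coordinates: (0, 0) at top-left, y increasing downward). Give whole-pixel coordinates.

One third of the crop width 569 is 189.67 px.
One third of the crop height 366 is 122.00 px.
The bottom-left point is one-third across and two-thirds down within the crop:
x = 227 + 1 × 189.67 ≈ 417; y = 1288 + 2 × 122.00 ≈ 1532.

(417, 1532)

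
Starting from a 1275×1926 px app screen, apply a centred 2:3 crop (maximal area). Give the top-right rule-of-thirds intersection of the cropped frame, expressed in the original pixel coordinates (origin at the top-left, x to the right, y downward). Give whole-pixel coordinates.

(850, 644)

1275/1926 < 2/3, so the 2:3 crop keeps the full width 1275 and trims height to 1275 × 3/2 = 1912.50 px.
Top offset = (1926 − 1912.50)/2 = 6.75 px; left offset = 0.
Top-right is two-thirds across and one-third down within the crop:
x = 0.00 + 2 × 1275.00/3 ≈ 850; y = 6.75 + 1 × 1912.50/3 ≈ 644.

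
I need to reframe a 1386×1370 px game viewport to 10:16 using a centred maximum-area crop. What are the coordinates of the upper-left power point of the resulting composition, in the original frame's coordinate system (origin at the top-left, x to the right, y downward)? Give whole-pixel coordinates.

1386/1370 > 10/16, so the 10:16 crop keeps the full height 1370 and trims width to 1370 × 10/16 = 856.25 px.
Left offset = (1386 − 856.25)/2 = 264.88 px; top offset = 0.
Upper-left is one-third across and one-third down within the crop:
x = 264.88 + 1 × 856.25/3 ≈ 550; y = 0.00 + 1 × 1370.00/3 ≈ 457.

(550, 457)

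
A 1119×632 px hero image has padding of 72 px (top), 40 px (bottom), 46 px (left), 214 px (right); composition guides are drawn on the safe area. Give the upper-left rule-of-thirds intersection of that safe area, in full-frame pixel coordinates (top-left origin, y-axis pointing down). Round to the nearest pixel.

Content width = 1119 − 46 − 214 = 859 px; content height = 632 − 72 − 40 = 520 px.
Upper-left is one-third across and one-third down within the safe area.
x = 46 + 1 × 859/3 = 46 + 286.33 ≈ 332
y = 72 + 1 × 520/3 = 72 + 173.33 ≈ 245

x = 332 px, y = 245 px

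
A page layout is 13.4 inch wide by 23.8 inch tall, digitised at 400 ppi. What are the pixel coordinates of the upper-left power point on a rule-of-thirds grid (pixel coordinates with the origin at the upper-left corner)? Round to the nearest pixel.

In pixels the canvas is 13.4 × 400 = 5360 wide and 23.8 × 400 = 9520 tall.
The upper-left point is one-third across and one-third down:
x = 1 × 5360/3 ≈ 1787; y = 1 × 9520/3 ≈ 3173.

x = 1787 px, y = 3173 px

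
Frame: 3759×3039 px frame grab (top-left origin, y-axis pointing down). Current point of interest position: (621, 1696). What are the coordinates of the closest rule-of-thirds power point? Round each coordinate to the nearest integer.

(1253, 2026)

Third lines: x ∈ {1253, 2506}, y ∈ {1013, 2026}.
621 is closer to x = 1253; 1696 is closer to y = 2026.
So the nearest intersection is the lower-left power point.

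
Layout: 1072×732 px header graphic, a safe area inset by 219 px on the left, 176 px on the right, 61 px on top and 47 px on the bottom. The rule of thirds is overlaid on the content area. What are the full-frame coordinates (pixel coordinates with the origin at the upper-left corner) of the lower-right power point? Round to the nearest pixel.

(670, 477)

Content width = 1072 − 219 − 176 = 677 px; content height = 732 − 61 − 47 = 624 px.
Lower-right is two-thirds across and two-thirds down within the content area.
x = 219 + 2 × 677/3 = 219 + 451.33 ≈ 670
y = 61 + 2 × 624/3 = 61 + 416.00 ≈ 477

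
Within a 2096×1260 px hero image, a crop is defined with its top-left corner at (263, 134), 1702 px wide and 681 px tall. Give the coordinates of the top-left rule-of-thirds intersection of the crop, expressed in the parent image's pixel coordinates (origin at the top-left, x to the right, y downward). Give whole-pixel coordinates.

One third of the crop width 1702 is 567.33 px.
One third of the crop height 681 is 227.00 px.
The top-left point is one-third across and one-third down within the crop:
x = 263 + 1 × 567.33 ≈ 830; y = 134 + 1 × 227.00 ≈ 361.

(830, 361)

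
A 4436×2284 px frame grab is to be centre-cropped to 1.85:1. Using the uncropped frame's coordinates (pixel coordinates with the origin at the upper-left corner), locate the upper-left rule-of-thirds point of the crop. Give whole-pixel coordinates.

4436/2284 > 1.85/1, so the 1.85:1 crop keeps the full height 2284 and trims width to 2284 × 1.85/1 = 4225.40 px.
Left offset = (4436 − 4225.40)/2 = 105.30 px; top offset = 0.
Upper-left is one-third across and one-third down within the crop:
x = 105.30 + 1 × 4225.40/3 ≈ 1514; y = 0.00 + 1 × 2284.00/3 ≈ 761.

(1514, 761)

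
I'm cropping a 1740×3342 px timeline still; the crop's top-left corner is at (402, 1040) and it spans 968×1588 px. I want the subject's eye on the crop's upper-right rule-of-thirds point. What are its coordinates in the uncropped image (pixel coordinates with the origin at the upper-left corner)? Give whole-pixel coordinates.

One third of the crop width 968 is 322.67 px.
One third of the crop height 1588 is 529.33 px.
The upper-right point is two-thirds across and one-third down within the crop:
x = 402 + 2 × 322.67 ≈ 1047; y = 1040 + 1 × 529.33 ≈ 1569.

(1047, 1569)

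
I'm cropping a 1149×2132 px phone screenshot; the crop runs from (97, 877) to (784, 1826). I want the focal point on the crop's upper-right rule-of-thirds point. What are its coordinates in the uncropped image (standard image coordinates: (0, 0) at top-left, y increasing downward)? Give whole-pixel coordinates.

x = 555 px, y = 1193 px

Crop width = 784 − 97 = 687 px; one third is 229.00 px.
Crop height = 1826 − 877 = 949 px; one third is 316.33 px.
The upper-right point is two-thirds across and one-third down within the crop:
x = 97 + 2 × 229.00 ≈ 555; y = 877 + 1 × 316.33 ≈ 1193.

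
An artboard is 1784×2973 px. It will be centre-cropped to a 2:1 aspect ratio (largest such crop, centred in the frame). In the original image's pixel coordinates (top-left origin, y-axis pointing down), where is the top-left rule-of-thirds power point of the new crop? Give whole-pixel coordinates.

(595, 1338)

1784/2973 < 2/1, so the 2:1 crop keeps the full width 1784 and trims height to 1784 × 1/2 = 892.00 px.
Top offset = (2973 − 892.00)/2 = 1040.50 px; left offset = 0.
Top-left is one-third across and one-third down within the crop:
x = 0.00 + 1 × 1784.00/3 ≈ 595; y = 1040.50 + 1 × 892.00/3 ≈ 1338.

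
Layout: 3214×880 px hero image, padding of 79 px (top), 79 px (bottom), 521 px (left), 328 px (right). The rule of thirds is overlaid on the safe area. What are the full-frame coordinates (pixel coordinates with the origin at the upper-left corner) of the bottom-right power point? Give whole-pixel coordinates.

(2098, 560)

Content width = 3214 − 521 − 328 = 2365 px; content height = 880 − 79 − 79 = 722 px.
Bottom-right is two-thirds across and two-thirds down within the safe area.
x = 521 + 2 × 2365/3 = 521 + 1576.67 ≈ 2098
y = 79 + 2 × 722/3 = 79 + 481.33 ≈ 560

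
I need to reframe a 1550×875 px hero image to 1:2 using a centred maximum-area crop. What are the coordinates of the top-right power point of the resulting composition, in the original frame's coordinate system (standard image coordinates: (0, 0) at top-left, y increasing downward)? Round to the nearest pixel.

(848, 292)

1550/875 > 1/2, so the 1:2 crop keeps the full height 875 and trims width to 875 × 1/2 = 437.50 px.
Left offset = (1550 − 437.50)/2 = 556.25 px; top offset = 0.
Top-right is two-thirds across and one-third down within the crop:
x = 556.25 + 2 × 437.50/3 ≈ 848; y = 0.00 + 1 × 875.00/3 ≈ 292.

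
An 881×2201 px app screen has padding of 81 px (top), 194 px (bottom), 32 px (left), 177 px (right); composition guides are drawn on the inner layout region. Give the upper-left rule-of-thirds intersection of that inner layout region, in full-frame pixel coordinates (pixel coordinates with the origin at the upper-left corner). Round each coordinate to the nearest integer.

x = 256 px, y = 723 px

Content width = 881 − 32 − 177 = 672 px; content height = 2201 − 81 − 194 = 1926 px.
Upper-left is one-third across and one-third down within the inner layout region.
x = 32 + 1 × 672/3 = 32 + 224.00 ≈ 256
y = 81 + 1 × 1926/3 = 81 + 642.00 ≈ 723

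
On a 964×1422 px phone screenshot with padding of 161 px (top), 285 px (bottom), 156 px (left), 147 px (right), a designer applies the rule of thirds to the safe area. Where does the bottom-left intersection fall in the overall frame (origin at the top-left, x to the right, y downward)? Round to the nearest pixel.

Content width = 964 − 156 − 147 = 661 px; content height = 1422 − 161 − 285 = 976 px.
Bottom-left is one-third across and two-thirds down within the safe area.
x = 156 + 1 × 661/3 = 156 + 220.33 ≈ 376
y = 161 + 2 × 976/3 = 161 + 650.67 ≈ 812

x = 376 px, y = 812 px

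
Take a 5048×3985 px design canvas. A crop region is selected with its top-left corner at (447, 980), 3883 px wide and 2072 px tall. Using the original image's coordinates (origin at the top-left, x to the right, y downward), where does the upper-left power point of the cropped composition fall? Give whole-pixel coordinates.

One third of the crop width 3883 is 1294.33 px.
One third of the crop height 2072 is 690.67 px.
The upper-left point is one-third across and one-third down within the crop:
x = 447 + 1 × 1294.33 ≈ 1741; y = 980 + 1 × 690.67 ≈ 1671.

x = 1741 px, y = 1671 px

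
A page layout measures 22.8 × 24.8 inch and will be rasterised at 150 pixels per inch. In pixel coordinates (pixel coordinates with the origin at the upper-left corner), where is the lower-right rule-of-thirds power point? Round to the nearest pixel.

x = 2280 px, y = 2480 px

In pixels the canvas is 22.8 × 150 = 3420 wide and 24.8 × 150 = 3720 tall.
The lower-right point is two-thirds across and two-thirds down:
x = 2 × 3420/3 ≈ 2280; y = 2 × 3720/3 ≈ 2480.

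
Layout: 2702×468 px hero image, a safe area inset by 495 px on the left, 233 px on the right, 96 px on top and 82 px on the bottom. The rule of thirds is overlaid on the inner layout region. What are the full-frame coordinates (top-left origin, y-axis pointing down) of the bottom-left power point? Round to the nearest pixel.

Content width = 2702 − 495 − 233 = 1974 px; content height = 468 − 96 − 82 = 290 px.
Bottom-left is one-third across and two-thirds down within the inner layout region.
x = 495 + 1 × 1974/3 = 495 + 658.00 ≈ 1153
y = 96 + 2 × 290/3 = 96 + 193.33 ≈ 289

(1153, 289)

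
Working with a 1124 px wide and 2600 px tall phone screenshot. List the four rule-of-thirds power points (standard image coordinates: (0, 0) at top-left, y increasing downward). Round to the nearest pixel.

One third of 1124 is 374.67; one third of 2600 is 866.67.
Vertical third lines at x = 375 and x = 749; horizontal third lines at y = 867 and y = 1733.

(375, 867), (749, 867), (375, 1733), (749, 1733)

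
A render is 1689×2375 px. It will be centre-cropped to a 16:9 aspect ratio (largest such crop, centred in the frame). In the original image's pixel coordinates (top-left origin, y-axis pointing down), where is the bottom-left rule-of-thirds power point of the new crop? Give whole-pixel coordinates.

(563, 1346)

1689/2375 < 16/9, so the 16:9 crop keeps the full width 1689 and trims height to 1689 × 9/16 = 950.06 px.
Top offset = (2375 − 950.06)/2 = 712.47 px; left offset = 0.
Bottom-left is one-third across and two-thirds down within the crop:
x = 0.00 + 1 × 1689.00/3 ≈ 563; y = 712.47 + 2 × 950.06/3 ≈ 1346.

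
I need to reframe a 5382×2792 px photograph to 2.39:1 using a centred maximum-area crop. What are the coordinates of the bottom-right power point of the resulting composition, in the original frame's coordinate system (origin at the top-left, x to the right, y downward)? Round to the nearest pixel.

(3588, 1771)

5382/2792 < 2.39/1, so the 2.39:1 crop keeps the full width 5382 and trims height to 5382 × 1/2.39 = 2251.88 px.
Top offset = (2792 − 2251.88)/2 = 270.06 px; left offset = 0.
Bottom-right is two-thirds across and two-thirds down within the crop:
x = 0.00 + 2 × 5382.00/3 ≈ 3588; y = 270.06 + 2 × 2251.88/3 ≈ 1771.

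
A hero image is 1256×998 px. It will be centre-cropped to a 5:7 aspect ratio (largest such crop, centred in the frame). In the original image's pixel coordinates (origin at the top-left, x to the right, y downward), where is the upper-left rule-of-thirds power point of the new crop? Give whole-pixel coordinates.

1256/998 > 5/7, so the 5:7 crop keeps the full height 998 and trims width to 998 × 5/7 = 712.86 px.
Left offset = (1256 − 712.86)/2 = 271.57 px; top offset = 0.
Upper-left is one-third across and one-third down within the crop:
x = 271.57 + 1 × 712.86/3 ≈ 509; y = 0.00 + 1 × 998.00/3 ≈ 333.

(509, 333)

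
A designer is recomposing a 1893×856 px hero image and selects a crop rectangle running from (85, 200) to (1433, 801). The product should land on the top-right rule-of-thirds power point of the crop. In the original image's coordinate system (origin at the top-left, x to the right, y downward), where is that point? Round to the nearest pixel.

(984, 400)

Crop width = 1433 − 85 = 1348 px; one third is 449.33 px.
Crop height = 801 − 200 = 601 px; one third is 200.33 px.
The top-right point is two-thirds across and one-third down within the crop:
x = 85 + 2 × 449.33 ≈ 984; y = 200 + 1 × 200.33 ≈ 400.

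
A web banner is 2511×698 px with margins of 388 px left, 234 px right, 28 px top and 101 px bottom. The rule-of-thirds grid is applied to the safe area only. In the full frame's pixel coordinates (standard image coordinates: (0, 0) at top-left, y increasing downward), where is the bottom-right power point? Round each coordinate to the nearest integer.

(1647, 407)

Content width = 2511 − 388 − 234 = 1889 px; content height = 698 − 28 − 101 = 569 px.
Bottom-right is two-thirds across and two-thirds down within the safe area.
x = 388 + 2 × 1889/3 = 388 + 1259.33 ≈ 1647
y = 28 + 2 × 569/3 = 28 + 379.33 ≈ 407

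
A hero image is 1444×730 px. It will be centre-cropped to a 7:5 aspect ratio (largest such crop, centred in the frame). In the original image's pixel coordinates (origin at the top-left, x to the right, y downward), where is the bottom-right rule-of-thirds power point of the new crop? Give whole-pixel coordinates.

1444/730 > 7/5, so the 7:5 crop keeps the full height 730 and trims width to 730 × 7/5 = 1022.00 px.
Left offset = (1444 − 1022.00)/2 = 211.00 px; top offset = 0.
Bottom-right is two-thirds across and two-thirds down within the crop:
x = 211.00 + 2 × 1022.00/3 ≈ 892; y = 0.00 + 2 × 730.00/3 ≈ 487.

x = 892 px, y = 487 px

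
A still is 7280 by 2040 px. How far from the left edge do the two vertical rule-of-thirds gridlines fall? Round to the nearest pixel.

x = 2427 px and x = 4853 px

7280 / 3 = 2426.67, so the vertical lines sit at one and two thirds of 7280.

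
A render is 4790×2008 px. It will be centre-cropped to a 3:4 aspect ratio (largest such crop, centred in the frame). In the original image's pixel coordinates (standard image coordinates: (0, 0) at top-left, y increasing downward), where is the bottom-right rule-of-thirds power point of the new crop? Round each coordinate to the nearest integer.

4790/2008 > 3/4, so the 3:4 crop keeps the full height 2008 and trims width to 2008 × 3/4 = 1506.00 px.
Left offset = (4790 − 1506.00)/2 = 1642.00 px; top offset = 0.
Bottom-right is two-thirds across and two-thirds down within the crop:
x = 1642.00 + 2 × 1506.00/3 ≈ 2646; y = 0.00 + 2 × 2008.00/3 ≈ 1339.

(2646, 1339)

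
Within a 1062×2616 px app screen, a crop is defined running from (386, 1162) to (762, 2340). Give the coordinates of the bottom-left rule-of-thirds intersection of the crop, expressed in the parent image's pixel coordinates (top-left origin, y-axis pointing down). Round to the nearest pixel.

(511, 1947)

Crop width = 762 − 386 = 376 px; one third is 125.33 px.
Crop height = 2340 − 1162 = 1178 px; one third is 392.67 px.
The bottom-left point is one-third across and two-thirds down within the crop:
x = 386 + 1 × 125.33 ≈ 511; y = 1162 + 2 × 392.67 ≈ 1947.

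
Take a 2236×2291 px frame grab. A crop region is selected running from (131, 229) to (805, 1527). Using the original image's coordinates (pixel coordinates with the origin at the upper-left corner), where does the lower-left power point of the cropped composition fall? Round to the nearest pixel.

Crop width = 805 − 131 = 674 px; one third is 224.67 px.
Crop height = 1527 − 229 = 1298 px; one third is 432.67 px.
The lower-left point is one-third across and two-thirds down within the crop:
x = 131 + 1 × 224.67 ≈ 356; y = 229 + 2 × 432.67 ≈ 1094.

(356, 1094)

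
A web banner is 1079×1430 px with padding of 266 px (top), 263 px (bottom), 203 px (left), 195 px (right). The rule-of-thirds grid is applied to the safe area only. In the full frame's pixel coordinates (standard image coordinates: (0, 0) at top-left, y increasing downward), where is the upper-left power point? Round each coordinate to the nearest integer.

(430, 566)

Content width = 1079 − 203 − 195 = 681 px; content height = 1430 − 266 − 263 = 901 px.
Upper-left is one-third across and one-third down within the safe area.
x = 203 + 1 × 681/3 = 203 + 227.00 ≈ 430
y = 266 + 1 × 901/3 = 266 + 300.33 ≈ 566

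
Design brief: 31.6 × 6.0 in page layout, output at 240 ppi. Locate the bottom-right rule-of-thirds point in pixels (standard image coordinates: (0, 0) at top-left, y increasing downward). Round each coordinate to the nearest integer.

(5056, 960)

In pixels the canvas is 31.6 × 240 = 7584 wide and 6.0 × 240 = 1440 tall.
The bottom-right point is two-thirds across and two-thirds down:
x = 2 × 7584/3 ≈ 5056; y = 2 × 1440/3 ≈ 960.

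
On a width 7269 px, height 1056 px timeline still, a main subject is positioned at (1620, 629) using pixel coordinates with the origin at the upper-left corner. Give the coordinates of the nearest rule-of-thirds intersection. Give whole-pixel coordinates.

(2423, 704)

Third lines: x ∈ {2423, 4846}, y ∈ {352, 704}.
1620 is closer to x = 2423; 629 is closer to y = 704.
So the nearest intersection is the lower-left power point.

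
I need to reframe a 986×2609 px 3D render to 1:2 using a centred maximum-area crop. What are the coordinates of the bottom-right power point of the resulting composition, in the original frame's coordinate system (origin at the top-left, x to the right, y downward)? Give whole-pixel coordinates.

986/2609 < 1/2, so the 1:2 crop keeps the full width 986 and trims height to 986 × 2/1 = 1972.00 px.
Top offset = (2609 − 1972.00)/2 = 318.50 px; left offset = 0.
Bottom-right is two-thirds across and two-thirds down within the crop:
x = 0.00 + 2 × 986.00/3 ≈ 657; y = 318.50 + 2 × 1972.00/3 ≈ 1633.

(657, 1633)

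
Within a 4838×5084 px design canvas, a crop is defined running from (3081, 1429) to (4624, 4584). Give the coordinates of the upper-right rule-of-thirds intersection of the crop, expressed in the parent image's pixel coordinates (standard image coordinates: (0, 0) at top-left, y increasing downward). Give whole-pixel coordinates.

Crop width = 4624 − 3081 = 1543 px; one third is 514.33 px.
Crop height = 4584 − 1429 = 3155 px; one third is 1051.67 px.
The upper-right point is two-thirds across and one-third down within the crop:
x = 3081 + 2 × 514.33 ≈ 4110; y = 1429 + 1 × 1051.67 ≈ 2481.

x = 4110 px, y = 2481 px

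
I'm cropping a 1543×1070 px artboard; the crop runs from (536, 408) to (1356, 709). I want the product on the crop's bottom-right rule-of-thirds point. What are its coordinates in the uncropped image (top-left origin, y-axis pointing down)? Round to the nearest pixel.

(1083, 609)

Crop width = 1356 − 536 = 820 px; one third is 273.33 px.
Crop height = 709 − 408 = 301 px; one third is 100.33 px.
The bottom-right point is two-thirds across and two-thirds down within the crop:
x = 536 + 2 × 273.33 ≈ 1083; y = 408 + 2 × 100.33 ≈ 609.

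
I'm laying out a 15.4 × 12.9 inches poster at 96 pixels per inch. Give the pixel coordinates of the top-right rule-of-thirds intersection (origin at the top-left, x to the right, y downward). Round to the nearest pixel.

In pixels the canvas is 15.4 × 96 = 1478.4 wide and 12.9 × 96 = 1238.4 tall.
The top-right point is two-thirds across and one-third down:
x = 2 × 1478.4/3 ≈ 986; y = 1 × 1238.4/3 ≈ 413.

x = 986 px, y = 413 px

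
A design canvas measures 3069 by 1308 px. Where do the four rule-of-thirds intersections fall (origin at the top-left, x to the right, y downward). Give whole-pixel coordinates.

One third of 3069 is 1023; one third of 1308 is 436.
Vertical third lines at x = 1023 and x = 2046; horizontal third lines at y = 436 and y = 872.

(1023, 436), (2046, 436), (1023, 872), (2046, 872)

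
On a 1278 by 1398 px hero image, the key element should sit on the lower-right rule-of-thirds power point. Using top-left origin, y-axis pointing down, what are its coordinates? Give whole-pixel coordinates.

(852, 932)

The lower-right point sits two-thirds of the way across and two-thirds of the way down.
x = 2 × 1278/3 ≈ 852; y = 2 × 1398/3 ≈ 932.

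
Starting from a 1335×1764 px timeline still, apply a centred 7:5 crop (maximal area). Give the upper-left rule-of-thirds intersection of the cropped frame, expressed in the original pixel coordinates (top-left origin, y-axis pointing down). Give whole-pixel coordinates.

1335/1764 < 7/5, so the 7:5 crop keeps the full width 1335 and trims height to 1335 × 5/7 = 953.57 px.
Top offset = (1764 − 953.57)/2 = 405.21 px; left offset = 0.
Upper-left is one-third across and one-third down within the crop:
x = 0.00 + 1 × 1335.00/3 ≈ 445; y = 405.21 + 1 × 953.57/3 ≈ 723.

x = 445 px, y = 723 px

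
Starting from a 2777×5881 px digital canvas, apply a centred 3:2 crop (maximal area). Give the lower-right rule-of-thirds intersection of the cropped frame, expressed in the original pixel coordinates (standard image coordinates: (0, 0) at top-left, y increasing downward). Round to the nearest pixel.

2777/5881 < 3/2, so the 3:2 crop keeps the full width 2777 and trims height to 2777 × 2/3 = 1851.33 px.
Top offset = (5881 − 1851.33)/2 = 2014.83 px; left offset = 0.
Lower-right is two-thirds across and two-thirds down within the crop:
x = 0.00 + 2 × 2777.00/3 ≈ 1851; y = 2014.83 + 2 × 1851.33/3 ≈ 3249.

(1851, 3249)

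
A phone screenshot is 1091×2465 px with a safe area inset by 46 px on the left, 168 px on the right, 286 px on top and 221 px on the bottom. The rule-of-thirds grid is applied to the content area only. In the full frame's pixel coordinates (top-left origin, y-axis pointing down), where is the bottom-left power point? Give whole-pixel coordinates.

(338, 1591)

Content width = 1091 − 46 − 168 = 877 px; content height = 2465 − 286 − 221 = 1958 px.
Bottom-left is one-third across and two-thirds down within the content area.
x = 46 + 1 × 877/3 = 46 + 292.33 ≈ 338
y = 286 + 2 × 1958/3 = 286 + 1305.33 ≈ 1591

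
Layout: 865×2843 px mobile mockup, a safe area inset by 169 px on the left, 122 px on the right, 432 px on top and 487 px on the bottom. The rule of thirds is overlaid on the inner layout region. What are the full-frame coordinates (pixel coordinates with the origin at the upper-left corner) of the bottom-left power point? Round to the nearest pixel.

Content width = 865 − 169 − 122 = 574 px; content height = 2843 − 432 − 487 = 1924 px.
Bottom-left is one-third across and two-thirds down within the inner layout region.
x = 169 + 1 × 574/3 = 169 + 191.33 ≈ 360
y = 432 + 2 × 1924/3 = 432 + 1282.67 ≈ 1715

(360, 1715)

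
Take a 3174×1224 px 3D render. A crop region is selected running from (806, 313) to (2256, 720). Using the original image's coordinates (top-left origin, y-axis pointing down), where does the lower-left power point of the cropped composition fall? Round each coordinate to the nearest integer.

(1289, 584)

Crop width = 2256 − 806 = 1450 px; one third is 483.33 px.
Crop height = 720 − 313 = 407 px; one third is 135.67 px.
The lower-left point is one-third across and two-thirds down within the crop:
x = 806 + 1 × 483.33 ≈ 1289; y = 313 + 2 × 135.67 ≈ 584.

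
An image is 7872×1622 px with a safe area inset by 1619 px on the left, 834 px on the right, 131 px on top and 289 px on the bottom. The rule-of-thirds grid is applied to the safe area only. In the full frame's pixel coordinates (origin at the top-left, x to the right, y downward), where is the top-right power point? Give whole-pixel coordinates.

(5232, 532)

Content width = 7872 − 1619 − 834 = 5419 px; content height = 1622 − 131 − 289 = 1202 px.
Top-right is two-thirds across and one-third down within the safe area.
x = 1619 + 2 × 5419/3 = 1619 + 3612.67 ≈ 5232
y = 131 + 1 × 1202/3 = 131 + 400.67 ≈ 532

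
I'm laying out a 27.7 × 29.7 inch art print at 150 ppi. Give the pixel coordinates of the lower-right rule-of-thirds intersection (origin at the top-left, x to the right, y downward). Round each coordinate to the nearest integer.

(2770, 2970)

In pixels the canvas is 27.7 × 150 = 4155 wide and 29.7 × 150 = 4455 tall.
The lower-right point is two-thirds across and two-thirds down:
x = 2 × 4155/3 ≈ 2770; y = 2 × 4455/3 ≈ 2970.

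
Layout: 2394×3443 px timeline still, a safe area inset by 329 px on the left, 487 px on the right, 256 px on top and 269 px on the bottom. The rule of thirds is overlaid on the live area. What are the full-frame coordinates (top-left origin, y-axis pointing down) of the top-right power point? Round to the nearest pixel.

x = 1381 px, y = 1229 px

Content width = 2394 − 329 − 487 = 1578 px; content height = 3443 − 256 − 269 = 2918 px.
Top-right is two-thirds across and one-third down within the live area.
x = 329 + 2 × 1578/3 = 329 + 1052.00 ≈ 1381
y = 256 + 1 × 2918/3 = 256 + 972.67 ≈ 1229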